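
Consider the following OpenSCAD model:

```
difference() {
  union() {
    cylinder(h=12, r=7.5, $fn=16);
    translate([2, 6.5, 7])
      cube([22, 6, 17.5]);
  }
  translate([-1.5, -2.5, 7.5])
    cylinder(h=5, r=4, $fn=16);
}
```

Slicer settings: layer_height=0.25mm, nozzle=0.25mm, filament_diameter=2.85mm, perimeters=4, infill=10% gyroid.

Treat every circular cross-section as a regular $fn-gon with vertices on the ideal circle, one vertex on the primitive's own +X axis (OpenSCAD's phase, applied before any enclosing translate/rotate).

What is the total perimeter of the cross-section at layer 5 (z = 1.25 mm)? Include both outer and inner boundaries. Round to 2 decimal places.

46.82 mm

At z = 1.25 mm: the r=7.5 cylinder gives a regular 16-gon of circumradius 7.5 (constant along its height) (perimeter = 2·16·7.500·sin(180°/16) = 46.82 mm); the cube at (2, 6.5) is not intersected at this z (z outside [7, 24.5]); Combining (union): only the r=7.5 cylinder is present, so the union is just that shape — boundary = 46.82 mm; the cylinder at (-1.5, -2.5) does not reach this height (z outside [7.5, 12.5]); Subtracting the remaining from the first: none of the subtracted shapes is present at this height, so that combined region is unchanged — boundary = 46.82 mm. Overall, the cross-section is a single solid region. Total boundary length (outer) = 46.82 mm.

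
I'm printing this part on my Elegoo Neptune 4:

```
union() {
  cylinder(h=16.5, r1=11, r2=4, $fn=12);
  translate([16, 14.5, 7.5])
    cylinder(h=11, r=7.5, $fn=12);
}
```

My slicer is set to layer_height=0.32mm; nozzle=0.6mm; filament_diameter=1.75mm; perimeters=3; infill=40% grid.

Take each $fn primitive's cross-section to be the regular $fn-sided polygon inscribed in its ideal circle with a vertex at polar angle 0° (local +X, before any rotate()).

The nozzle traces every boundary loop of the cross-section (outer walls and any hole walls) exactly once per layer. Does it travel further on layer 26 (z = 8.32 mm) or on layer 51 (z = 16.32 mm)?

layer 26 (z = 8.32 mm)

Layer 26 (z = 8.32): the cone (r1=11→r2=4) has section circumradius 7.470 here — a regular 12-gon (perimeter = 2·12·7.470·sin(180°/12) = 46.40 mm); the r=7.5 cylinder at (16, 14.5) contributes a regular 12-gon of circumradius 7.5 (perimeter = 2·12·7.500·sin(180°/12) = 46.59 mm); Combining (union): the 2 present regions are separate (no shared area or edge), so areas and boundary lengths simply add and each stays a separate island — boundary = 92.99 mm. So its perimeter = 92.99 mm. Layer 51 (z = 16.32): the cone (r1=11→r2=4) has section circumradius 4.076 here — a regular 12-gon (perimeter = 2·12·4.076·sin(180°/12) = 25.32 mm); the r=7.5 cylinder at (16, 14.5) gives a regular 12-gon of circumradius 7.5 (constant along its height) (perimeter = 2·12·7.500·sin(180°/12) = 46.59 mm); Combining (union): the 2 present regions are separate (no shared area or edge), so areas and boundary lengths simply add and each stays a separate island — boundary = 71.91 mm. So its perimeter = 71.91 mm. Layer 26 is larger (92.99 vs 71.91 mm).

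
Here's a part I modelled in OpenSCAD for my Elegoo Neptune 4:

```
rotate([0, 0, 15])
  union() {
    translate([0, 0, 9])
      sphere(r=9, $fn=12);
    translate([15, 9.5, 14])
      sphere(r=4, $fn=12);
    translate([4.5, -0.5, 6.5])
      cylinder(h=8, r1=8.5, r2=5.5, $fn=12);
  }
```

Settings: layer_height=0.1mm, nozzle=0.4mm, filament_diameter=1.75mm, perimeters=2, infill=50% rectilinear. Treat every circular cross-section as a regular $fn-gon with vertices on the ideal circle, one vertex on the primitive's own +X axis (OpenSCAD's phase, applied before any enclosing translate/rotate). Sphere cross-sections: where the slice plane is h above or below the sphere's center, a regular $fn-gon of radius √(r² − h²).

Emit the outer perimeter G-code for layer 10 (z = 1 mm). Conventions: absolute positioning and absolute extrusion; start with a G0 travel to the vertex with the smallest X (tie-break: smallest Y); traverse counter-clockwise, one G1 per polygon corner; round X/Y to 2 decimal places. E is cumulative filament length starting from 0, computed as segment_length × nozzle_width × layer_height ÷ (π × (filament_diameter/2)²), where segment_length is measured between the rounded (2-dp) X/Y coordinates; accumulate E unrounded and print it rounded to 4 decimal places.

At z = 1 mm: the r=9 sphere contributes a regular 12-gon of circumradius √(9²−8²) = 4.123; the sphere at (15, 9.5) does not reach this height (|z−center|=13.000 > r=4); the cone at (4.5, -0.5) is not intersected at this z (z outside [6.5, 14.5]); Merging all regions: only the r=9 sphere is present, so the union is just that shape — 1 connected region; (whole slice rotated 15° about Z — lengths, areas and connectivity unchanged). The outline is a single polygon with 12 vertices. Extrusion per mm of travel: 0.4 × 0.1 / (π × 0.875²) = 0.016630. Accumulating E over each segment gives final E = 0.4260.

G0 X-3.98 Y-1.07 Z1.00
G1 X-2.92 Y-2.92 E0.0355
G1 X-1.07 Y-3.98 E0.0709
G1 X1.07 Y-3.98 E0.1065
G1 X2.92 Y-2.92 E0.1420
G1 X3.98 Y-1.07 E0.1774
G1 X3.98 Y1.07 E0.2130
G1 X2.92 Y2.92 E0.2485
G1 X1.07 Y3.98 E0.2839
G1 X-1.07 Y3.98 E0.3195
G1 X-2.92 Y2.92 E0.3550
G1 X-3.98 Y1.07 E0.3904
G1 X-3.98 Y-1.07 E0.4260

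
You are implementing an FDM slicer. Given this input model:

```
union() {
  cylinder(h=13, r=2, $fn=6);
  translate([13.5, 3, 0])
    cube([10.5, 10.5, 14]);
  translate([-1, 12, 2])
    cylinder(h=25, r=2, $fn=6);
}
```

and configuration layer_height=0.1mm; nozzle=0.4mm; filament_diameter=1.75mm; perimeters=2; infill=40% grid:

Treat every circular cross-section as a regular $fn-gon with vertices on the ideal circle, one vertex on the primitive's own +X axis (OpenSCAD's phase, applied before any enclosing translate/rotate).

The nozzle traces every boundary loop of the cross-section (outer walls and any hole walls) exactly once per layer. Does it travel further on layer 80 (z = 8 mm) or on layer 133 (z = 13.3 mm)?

Layer 80 (z = 8): the r=2 cylinder contributes a regular 6-gon of circumradius 2 (perimeter = 2·6·2.000·sin(180°/6) = 12.00 mm); the cube at (13.5, 3) (footprint 10.5×10.5) is included at this height (perimeter 42.00 mm); the r=2 cylinder at (-1, 12) gives a regular 6-gon of circumradius 2 (constant along its height) (perimeter = 2·6·2.000·sin(180°/6) = 12.00 mm); Combining (union): the 3 present regions are separate (no shared area or edge), so areas and boundary lengths simply add and each stays a separate island — boundary = 66.00 mm. So its perimeter = 66.00 mm. Layer 133 (z = 13.3): the cylinder does not reach this height (z outside [0, 13]); the 10.5×10.5 cube at (13.5, 3) contributes its full rectangle (perimeter 42.00 mm); the r=2 cylinder at (-1, 12) contributes a regular 6-gon of circumradius 2 (perimeter = 2·6·2.000·sin(180°/6) = 12.00 mm); Taking the union: the 2 present regions are separate (no shared area or edge), so areas and boundary lengths simply add and each stays a separate island — boundary = 54.00 mm. So its perimeter = 54.00 mm. Layer 80 is larger (66.00 vs 54.00 mm).

layer 80 (z = 8 mm)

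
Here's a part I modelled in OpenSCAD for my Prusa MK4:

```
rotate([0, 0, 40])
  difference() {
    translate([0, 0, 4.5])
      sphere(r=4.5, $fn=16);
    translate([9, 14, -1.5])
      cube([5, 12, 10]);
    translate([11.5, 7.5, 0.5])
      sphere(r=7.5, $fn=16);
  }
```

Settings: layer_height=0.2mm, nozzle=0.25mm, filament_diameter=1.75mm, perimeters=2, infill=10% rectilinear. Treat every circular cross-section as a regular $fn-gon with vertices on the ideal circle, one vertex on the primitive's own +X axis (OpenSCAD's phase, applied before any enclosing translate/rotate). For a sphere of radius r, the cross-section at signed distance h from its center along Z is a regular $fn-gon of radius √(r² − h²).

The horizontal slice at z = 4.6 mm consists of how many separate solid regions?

At z = 4.6 mm: the r=4.5 sphere contributes a regular 16-gon of circumradius √(4.5²−0.1²) = 4.499; the cube at (9, 14) is present — its section is the full 5×12 rectangle; the r=7.5 sphere at (11.5, 7.5) slices to a regular 16-gon of circumradius 6.280 (√(r²−h²) with h=4.1 from center); Subtracting the remaining from the first: starting from the r=4.5 sphere, the 5×12 cube at (9, 14) misses the remaining region (no effect); the r=7.5 sphere at (11.5, 7.5) misses the remaining region (no effect) — 1 connected region; (rotated 40° about Z; rotation is an isometry so areas/perimeters/island counts are preserved). The result has 1 disconnected region.

1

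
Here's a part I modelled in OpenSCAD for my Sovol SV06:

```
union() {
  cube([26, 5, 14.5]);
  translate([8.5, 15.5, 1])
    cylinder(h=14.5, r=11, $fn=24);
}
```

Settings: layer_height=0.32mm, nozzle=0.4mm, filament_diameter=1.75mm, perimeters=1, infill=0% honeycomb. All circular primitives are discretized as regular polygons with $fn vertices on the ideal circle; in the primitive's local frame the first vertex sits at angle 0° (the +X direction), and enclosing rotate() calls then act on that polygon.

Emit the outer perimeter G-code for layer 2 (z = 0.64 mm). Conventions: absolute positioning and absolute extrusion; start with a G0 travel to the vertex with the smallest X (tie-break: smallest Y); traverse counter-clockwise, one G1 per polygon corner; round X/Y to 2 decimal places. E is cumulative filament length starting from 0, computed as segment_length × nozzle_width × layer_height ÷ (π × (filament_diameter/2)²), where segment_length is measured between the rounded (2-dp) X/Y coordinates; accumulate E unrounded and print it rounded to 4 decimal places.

G0 X0.00 Y0.00 Z0.64
G1 X26.00 Y0.00 E1.3836
G1 X26.00 Y5.00 E1.6497
G1 X0.00 Y5.00 E3.0333
G1 X0.00 Y0.00 E3.2994

At z = 0.64 mm: the cube (footprint 26×5) is included at this height; the cylinder at (8.5, 15.5) is not intersected at this z (z outside [1, 15.5]); Taking the union: only the 26×5 cube is present, so the union is just that shape — 1 connected region. The outline is a single polygon with 4 vertices. Extrusion per mm of travel: 0.4 × 0.32 / (π × 0.875²) = 0.053216. Accumulating E over each segment gives final E = 3.2994.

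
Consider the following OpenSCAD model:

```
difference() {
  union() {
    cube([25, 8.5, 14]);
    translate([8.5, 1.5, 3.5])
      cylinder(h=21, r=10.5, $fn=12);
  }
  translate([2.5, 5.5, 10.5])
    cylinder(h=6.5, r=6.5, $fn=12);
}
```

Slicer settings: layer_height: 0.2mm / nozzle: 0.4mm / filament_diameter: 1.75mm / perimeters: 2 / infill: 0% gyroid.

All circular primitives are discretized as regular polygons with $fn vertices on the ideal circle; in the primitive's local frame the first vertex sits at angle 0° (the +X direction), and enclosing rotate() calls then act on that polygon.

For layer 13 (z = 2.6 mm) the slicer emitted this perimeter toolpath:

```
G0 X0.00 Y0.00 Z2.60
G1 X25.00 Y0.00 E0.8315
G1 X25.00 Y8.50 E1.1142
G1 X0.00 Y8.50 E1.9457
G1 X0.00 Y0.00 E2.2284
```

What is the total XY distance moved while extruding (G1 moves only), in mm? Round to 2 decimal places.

Sum the Euclidean lengths of each G1 segment: total = 67.00 mm.

67.00 mm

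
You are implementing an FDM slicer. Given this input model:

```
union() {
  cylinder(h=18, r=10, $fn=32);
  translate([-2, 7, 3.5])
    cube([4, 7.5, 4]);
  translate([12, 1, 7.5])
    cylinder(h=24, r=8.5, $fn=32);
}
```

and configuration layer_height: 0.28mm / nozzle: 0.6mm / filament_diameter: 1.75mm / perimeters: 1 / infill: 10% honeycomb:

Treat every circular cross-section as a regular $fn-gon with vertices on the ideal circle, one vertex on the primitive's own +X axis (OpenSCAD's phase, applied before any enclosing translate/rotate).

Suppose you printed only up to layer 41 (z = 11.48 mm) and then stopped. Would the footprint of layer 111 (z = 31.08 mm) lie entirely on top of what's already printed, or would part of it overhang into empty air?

Compare the two slices. At z = 11.48: the cylinder: section is a regular 32-gon, circumradius r=10 (area = (32/2)·10.000²·sin(360°/32) = 312.14 mm²); the cube at (-2, 7) does not reach this height (z outside [3.5, 7.5]); the r=8.5 cylinder at (12, 1) contributes a regular 32-gon of circumradius 8.5 (area = (32/2)·8.500²·sin(360°/32) = 225.52 mm²); Taking the union: the regions partially overlap — summed areas 537.67 mm² minus the doubly-counted overlap 61.68 mm² gives 475.98 mm² — area = 475.98 mm². At z = 31.08: the cylinder is absent (z outside [0, 18]); the cube at (-2, 7) is absent (z outside [3.5, 7.5]); the r=8.5 cylinder at (12, 1) contributes a regular 32-gon of circumradius 8.5 (area = (32/2)·8.500²·sin(360°/32) = 225.52 mm²); Taking the union: only the r=8.5 cylinder at (12, 1) is present, so the union is just that shape — area = 225.52 mm². Checking containment: the cross-section at z = 31.08 is a subset of the cross-section at z = 11.48.

entirely on top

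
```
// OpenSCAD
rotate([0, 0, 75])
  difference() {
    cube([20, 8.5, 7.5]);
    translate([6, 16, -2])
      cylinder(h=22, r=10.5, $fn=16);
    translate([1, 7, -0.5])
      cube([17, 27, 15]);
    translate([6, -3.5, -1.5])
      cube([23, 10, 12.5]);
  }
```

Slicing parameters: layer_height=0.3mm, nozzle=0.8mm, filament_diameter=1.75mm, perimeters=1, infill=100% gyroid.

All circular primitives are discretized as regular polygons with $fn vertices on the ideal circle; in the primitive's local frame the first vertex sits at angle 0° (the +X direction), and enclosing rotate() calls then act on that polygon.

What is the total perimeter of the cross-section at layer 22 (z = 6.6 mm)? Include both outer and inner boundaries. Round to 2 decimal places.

At z = 6.6 mm: the cube (footprint 20×8.5) is included at this height (perimeter 57.00 mm); the r=10.5 cylinder at (6, 16) contributes a regular 16-gon of circumradius 10.5 (perimeter = 2·16·10.500·sin(180°/16) = 65.55 mm); the cube at (1, 7) is present — its section is the full 17×27 rectangle (perimeter 88.00 mm); the cube at (6, -3.5) is present — its section is the full 23×10 rectangle (perimeter 66.00 mm); Subtracting the remaining from the first: starting from the 20×8.5 cube, the r=10.5 cylinder at (6, 16) partially overlaps it — only the 27.57 mm² overlap (of its 337.53 mm²) is removed, clipping the outline; the 17×27 cube at (1, 7) partially overlaps it — only the 8.72 mm² overlap (of its 459.00 mm²) is removed, clipping the outline; the 23×10 cube at (6, -3.5) partially overlaps it — only the 88.56 mm² overlap (of its 230.00 mm²) is removed, clipping the outline — boundary = 48.62 mm; (rotated 75° about Z; rotation is an isometry so areas/perimeters/island counts are preserved). Overall, the cross-section has 2 separate islands. Total boundary length (outer) = 48.62 mm.

48.62 mm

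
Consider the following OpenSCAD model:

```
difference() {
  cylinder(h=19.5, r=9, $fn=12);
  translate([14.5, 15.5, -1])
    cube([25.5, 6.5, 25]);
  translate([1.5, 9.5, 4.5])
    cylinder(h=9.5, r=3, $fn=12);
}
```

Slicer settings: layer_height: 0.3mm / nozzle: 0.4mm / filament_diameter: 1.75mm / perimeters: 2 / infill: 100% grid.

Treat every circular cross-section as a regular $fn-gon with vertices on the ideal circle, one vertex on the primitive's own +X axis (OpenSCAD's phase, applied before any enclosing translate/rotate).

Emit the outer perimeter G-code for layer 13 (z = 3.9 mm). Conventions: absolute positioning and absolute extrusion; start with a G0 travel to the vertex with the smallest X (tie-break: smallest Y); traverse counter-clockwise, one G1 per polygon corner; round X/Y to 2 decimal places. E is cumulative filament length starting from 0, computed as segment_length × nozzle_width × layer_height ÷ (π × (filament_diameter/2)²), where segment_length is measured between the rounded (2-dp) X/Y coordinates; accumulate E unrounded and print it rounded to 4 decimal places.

G0 X-9.00 Y0.00 Z3.90
G1 X-7.79 Y-4.50 E0.2325
G1 X-4.50 Y-7.79 E0.4646
G1 X0.00 Y-9.00 E0.6971
G1 X4.50 Y-7.79 E0.9296
G1 X7.79 Y-4.50 E1.1617
G1 X9.00 Y0.00 E1.3942
G1 X7.79 Y4.50 E1.6267
G1 X4.50 Y7.79 E1.8588
G1 X0.00 Y9.00 E2.0913
G1 X-4.50 Y7.79 E2.3237
G1 X-7.79 Y4.50 E2.5559
G1 X-9.00 Y0.00 E2.7884

At z = 3.9 mm: the r=9 cylinder gives a regular 12-gon of circumradius 9 (constant along its height); the cube at (14.5, 15.5) is present — its section is the full 25.5×6.5 rectangle; the cylinder at (1.5, 9.5) does not reach this height (z outside [4.5, 14]); Subtracting the remaining from the first: starting from the r=9 cylinder, the 25.5×6.5 cube at (14.5, 15.5) misses the remaining region (no effect) — 1 connected region. The outline is a single polygon with 12 vertices. Extrusion per mm of travel: 0.4 × 0.3 / (π × 0.875²) = 0.049890. Accumulating E over each segment gives final E = 2.7884.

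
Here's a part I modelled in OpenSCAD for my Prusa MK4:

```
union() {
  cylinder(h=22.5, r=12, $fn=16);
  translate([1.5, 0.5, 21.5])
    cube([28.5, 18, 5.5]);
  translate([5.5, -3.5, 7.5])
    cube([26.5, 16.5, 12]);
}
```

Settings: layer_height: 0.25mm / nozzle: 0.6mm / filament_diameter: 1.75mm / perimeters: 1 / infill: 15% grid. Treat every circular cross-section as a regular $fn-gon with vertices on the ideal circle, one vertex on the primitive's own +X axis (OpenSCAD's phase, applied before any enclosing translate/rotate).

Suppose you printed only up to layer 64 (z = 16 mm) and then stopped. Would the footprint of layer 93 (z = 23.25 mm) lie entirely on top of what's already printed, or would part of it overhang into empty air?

part overhangs

Compare the two slices. At z = 16: the r=12 cylinder gives a regular 16-gon of circumradius 12 (constant along its height) (area = (16/2)·12.000²·sin(360°/16) = 440.85 mm²); the cube at (1.5, 0.5) does not reach this height (z outside [21.5, 27]); the 26.5×16.5 cube at (5.5, -3.5) contributes its full rectangle (area 437.25 mm²); Merging all regions: the regions partially overlap — summed areas 878.10 mm² minus the doubly-counted overlap 68.95 mm² gives 809.15 mm² — area = 809.15 mm². At z = 23.25: the cylinder is absent (z outside [0, 22.5]); the 28.5×18 cube at (1.5, 0.5) contributes its full rectangle (area 513.00 mm²); the cube at (5.5, -3.5) is absent (z outside [7.5, 19.5]); Merging all regions: only the 28.5×18 cube at (1.5, 0.5) is present, so the union is just that shape — area = 513.00 mm². Checking containment: at z = 23.25 the cross-section extends beyond the z = 16 cross-section by about 163.73 mm².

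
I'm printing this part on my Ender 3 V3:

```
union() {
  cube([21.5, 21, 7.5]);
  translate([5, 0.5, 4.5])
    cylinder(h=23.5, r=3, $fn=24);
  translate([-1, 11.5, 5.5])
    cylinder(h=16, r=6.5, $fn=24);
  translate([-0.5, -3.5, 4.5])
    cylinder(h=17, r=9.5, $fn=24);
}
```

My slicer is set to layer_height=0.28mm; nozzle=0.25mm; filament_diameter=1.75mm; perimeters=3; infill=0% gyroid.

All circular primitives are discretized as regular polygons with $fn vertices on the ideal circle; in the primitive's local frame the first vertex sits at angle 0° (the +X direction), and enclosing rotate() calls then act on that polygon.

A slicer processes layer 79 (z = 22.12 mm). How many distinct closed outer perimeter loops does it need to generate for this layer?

1

At z = 22.12 mm: the cube does not reach this height (z outside [0, 7.5]); the r=3 cylinder at (5, 0.5) gives a regular 24-gon of circumradius 3 (constant along its height); the cylinder at (-1, 11.5) does not reach this height (z outside [5.5, 21.5]); the cylinder at (-0.5, -3.5) does not reach this height (z outside [4.5, 21.5]); Merging all regions: only the r=3 cylinder at (5, 0.5) is present, so the union is just that shape — 1 connected region. The result has 1 disconnected region.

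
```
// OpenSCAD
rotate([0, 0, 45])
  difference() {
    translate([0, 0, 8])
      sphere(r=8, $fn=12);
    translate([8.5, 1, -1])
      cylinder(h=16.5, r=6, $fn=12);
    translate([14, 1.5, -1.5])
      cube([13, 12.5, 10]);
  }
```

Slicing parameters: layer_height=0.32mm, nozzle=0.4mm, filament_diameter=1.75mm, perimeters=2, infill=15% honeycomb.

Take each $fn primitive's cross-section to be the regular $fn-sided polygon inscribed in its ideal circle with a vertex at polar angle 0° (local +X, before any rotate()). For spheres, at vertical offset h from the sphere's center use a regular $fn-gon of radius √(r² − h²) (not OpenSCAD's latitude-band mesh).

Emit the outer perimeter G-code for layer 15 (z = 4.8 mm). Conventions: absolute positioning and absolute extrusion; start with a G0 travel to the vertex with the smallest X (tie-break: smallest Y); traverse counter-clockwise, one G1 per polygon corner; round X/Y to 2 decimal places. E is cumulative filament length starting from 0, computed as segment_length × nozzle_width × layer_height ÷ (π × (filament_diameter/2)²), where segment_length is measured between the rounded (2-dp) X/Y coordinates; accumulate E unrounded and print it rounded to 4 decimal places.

G0 X-7.08 Y-1.90 Z4.80
G1 X-5.18 Y-5.18 E0.2017
G1 X-1.90 Y-7.08 E0.4034
G1 X1.90 Y-7.08 E0.6057
G1 X5.18 Y-5.18 E0.8074
G1 X7.08 Y-1.90 E1.0091
G1 X7.08 Y1.05 E1.1661
G1 X6.86 Y0.92 E1.1797
G1 X3.75 Y0.92 E1.3452
G1 X1.06 Y2.47 E1.5104
G1 X-0.49 Y5.16 E1.6756
G1 X-0.49 Y7.08 E1.7778
G1 X-1.90 Y7.08 E1.8528
G1 X-5.18 Y5.18 E2.0546
G1 X-7.08 Y1.90 E2.2563
G1 X-7.08 Y-1.90 E2.4585

At z = 4.8 mm: the r=8 sphere slices to a regular 12-gon of circumradius 7.332 (√(r²−h²) with h=3.2 from center); the cylinder at (8.5, 1): section is a regular 12-gon, circumradius r=6; the cube at (14, 1.5) is present — its section is the full 13×12.5 rectangle; After the difference (first − rest): starting from the r=8 sphere, the r=6 cylinder at (8.5, 1) partially overlaps it — only the 30.22 mm² overlap (of its 108.00 mm²) is removed, clipping the outline; the 13×12.5 cube at (14, 1.5) misses the remaining region (no effect) — 1 connected region; (whole slice rotated 45° about Z — lengths, areas and connectivity unchanged). The outline is a single polygon with 15 vertices. Extrusion per mm of travel: 0.4 × 0.32 / (π × 0.875²) = 0.053216. Accumulating E over each segment gives final E = 2.4585.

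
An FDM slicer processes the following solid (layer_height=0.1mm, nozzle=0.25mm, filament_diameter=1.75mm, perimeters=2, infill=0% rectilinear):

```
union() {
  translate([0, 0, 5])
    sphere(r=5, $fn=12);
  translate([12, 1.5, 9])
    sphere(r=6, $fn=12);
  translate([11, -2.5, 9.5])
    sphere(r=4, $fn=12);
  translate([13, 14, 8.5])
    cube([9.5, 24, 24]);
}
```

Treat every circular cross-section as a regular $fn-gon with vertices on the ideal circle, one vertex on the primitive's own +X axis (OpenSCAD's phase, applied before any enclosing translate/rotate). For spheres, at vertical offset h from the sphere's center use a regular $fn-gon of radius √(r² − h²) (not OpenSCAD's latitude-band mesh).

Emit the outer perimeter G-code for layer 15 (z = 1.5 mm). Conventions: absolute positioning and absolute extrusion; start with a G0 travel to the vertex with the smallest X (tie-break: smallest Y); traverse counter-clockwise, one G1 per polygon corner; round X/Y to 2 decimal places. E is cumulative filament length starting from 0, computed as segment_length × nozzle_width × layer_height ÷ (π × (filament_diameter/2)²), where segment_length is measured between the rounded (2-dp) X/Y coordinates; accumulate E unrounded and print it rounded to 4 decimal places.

G0 X-3.57 Y0.00 Z1.50
G1 X-3.09 Y-1.79 E0.0193
G1 X-1.79 Y-3.09 E0.0384
G1 X0.00 Y-3.57 E0.0576
G1 X1.79 Y-3.09 E0.0769
G1 X3.09 Y-1.79 E0.0960
G1 X3.57 Y0.00 E0.1153
G1 X3.09 Y1.79 E0.1345
G1 X1.79 Y3.09 E0.1536
G1 X0.00 Y3.57 E0.1729
G1 X-1.79 Y3.09 E0.1922
G1 X-3.09 Y1.79 E0.2113
G1 X-3.57 Y0.00 E0.2305

At z = 1.5 mm: the sphere: section is a regular 12-gon, circumradius = √(r²−h²) = √(5²−3.5²) = 3.571; the sphere at (12, 1.5) is absent (|z−center|=7.500 > r=6); the sphere at (11, -2.5) does not reach this height (|z−center|=8.000 > r=4); the cube at (13, 14) does not reach this height (z outside [8.5, 32.5]); Combining (union): only the r=5 sphere is present, so the union is just that shape — 1 connected region. The outline is a single polygon with 12 vertices. Extrusion per mm of travel: 0.25 × 0.1 / (π × 0.875²) = 0.010394. Accumulating E over each segment gives final E = 0.2305.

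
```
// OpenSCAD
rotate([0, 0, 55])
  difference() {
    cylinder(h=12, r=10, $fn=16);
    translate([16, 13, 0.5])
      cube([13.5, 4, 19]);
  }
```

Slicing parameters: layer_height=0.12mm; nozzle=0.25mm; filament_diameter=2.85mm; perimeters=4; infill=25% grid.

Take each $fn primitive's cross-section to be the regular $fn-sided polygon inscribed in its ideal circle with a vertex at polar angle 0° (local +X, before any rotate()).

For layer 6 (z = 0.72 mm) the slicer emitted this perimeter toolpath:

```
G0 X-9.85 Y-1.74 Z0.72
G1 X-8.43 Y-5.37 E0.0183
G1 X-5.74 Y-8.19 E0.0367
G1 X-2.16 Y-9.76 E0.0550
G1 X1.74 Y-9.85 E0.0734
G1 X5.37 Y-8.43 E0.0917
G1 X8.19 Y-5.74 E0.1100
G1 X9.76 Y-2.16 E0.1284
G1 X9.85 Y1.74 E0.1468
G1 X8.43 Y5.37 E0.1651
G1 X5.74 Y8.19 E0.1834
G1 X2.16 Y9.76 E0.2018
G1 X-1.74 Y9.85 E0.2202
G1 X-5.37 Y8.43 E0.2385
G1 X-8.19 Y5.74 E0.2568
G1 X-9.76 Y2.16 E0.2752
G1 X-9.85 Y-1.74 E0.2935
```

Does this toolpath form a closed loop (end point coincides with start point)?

yes

Start point (G0): (-9.85, -1.74). End point (last G1): the path returns to the start — closed.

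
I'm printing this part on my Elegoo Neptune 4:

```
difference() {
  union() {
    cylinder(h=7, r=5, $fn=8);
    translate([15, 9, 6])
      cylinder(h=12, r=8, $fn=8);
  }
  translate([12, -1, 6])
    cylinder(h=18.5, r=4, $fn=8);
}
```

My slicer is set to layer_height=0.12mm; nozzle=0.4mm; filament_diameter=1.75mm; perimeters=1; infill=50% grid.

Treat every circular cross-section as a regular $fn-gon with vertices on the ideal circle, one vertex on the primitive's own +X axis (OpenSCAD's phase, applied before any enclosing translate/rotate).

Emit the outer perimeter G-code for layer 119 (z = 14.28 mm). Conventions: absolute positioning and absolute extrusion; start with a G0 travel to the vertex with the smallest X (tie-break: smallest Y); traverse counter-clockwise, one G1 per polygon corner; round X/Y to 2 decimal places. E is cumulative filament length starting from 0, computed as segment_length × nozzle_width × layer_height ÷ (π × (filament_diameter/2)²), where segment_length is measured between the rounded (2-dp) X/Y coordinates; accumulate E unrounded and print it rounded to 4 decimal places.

G0 X7.00 Y9.00 Z14.28
G1 X9.34 Y3.34 E0.1222
G1 X11.09 Y2.62 E0.1600
G1 X12.00 Y3.00 E0.1797
G1 X14.83 Y1.83 E0.2408
G1 X15.15 Y1.06 E0.2574
G1 X20.66 Y3.34 E0.3764
G1 X23.00 Y9.00 E0.4986
G1 X20.66 Y14.66 E0.6209
G1 X15.00 Y17.00 E0.7431
G1 X9.34 Y14.66 E0.8653
G1 X7.00 Y9.00 E0.9875

At z = 14.28 mm: the cylinder does not reach this height (z outside [0, 7]); the cylinder at (15, 9): section is a regular 8-gon, circumradius r=8; Merging all regions: only the r=8 cylinder at (15, 9) is present, so the union is just that shape — 1 connected region; the cylinder at (12, -1): section is a regular 8-gon, circumradius r=4; Subtracting the remaining from the first: starting from that combined region, the r=4 cylinder at (12, -1) partially overlaps it — only the 2.62 mm² overlap (of its 45.25 mm²) is removed, clipping the outline — 1 connected region. The outline is a single polygon with 11 vertices. Extrusion per mm of travel: 0.4 × 0.12 / (π × 0.875²) = 0.019956. Accumulating E over each segment gives final E = 0.9875.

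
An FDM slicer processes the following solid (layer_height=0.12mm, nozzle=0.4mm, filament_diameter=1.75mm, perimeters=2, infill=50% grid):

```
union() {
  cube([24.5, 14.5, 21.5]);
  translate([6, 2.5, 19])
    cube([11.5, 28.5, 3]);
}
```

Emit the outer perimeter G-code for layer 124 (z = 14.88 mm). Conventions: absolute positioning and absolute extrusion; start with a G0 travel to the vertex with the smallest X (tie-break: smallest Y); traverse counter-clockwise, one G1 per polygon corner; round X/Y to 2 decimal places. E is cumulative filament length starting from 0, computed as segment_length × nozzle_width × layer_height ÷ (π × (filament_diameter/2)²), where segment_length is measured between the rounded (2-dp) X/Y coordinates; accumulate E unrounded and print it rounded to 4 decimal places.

At z = 14.88 mm: the cube (footprint 24.5×14.5) is included at this height; the cube at (6, 2.5) is absent (z outside [19, 22]); Merging all regions: only the 24.5×14.5 cube is present, so the union is just that shape — 1 connected region. The outline is a single polygon with 4 vertices. Extrusion per mm of travel: 0.4 × 0.12 / (π × 0.875²) = 0.019956. Accumulating E over each segment gives final E = 1.5566.

G0 X0.00 Y0.00 Z14.88
G1 X24.50 Y0.00 E0.4889
G1 X24.50 Y14.50 E0.7783
G1 X0.00 Y14.50 E1.2672
G1 X0.00 Y0.00 E1.5566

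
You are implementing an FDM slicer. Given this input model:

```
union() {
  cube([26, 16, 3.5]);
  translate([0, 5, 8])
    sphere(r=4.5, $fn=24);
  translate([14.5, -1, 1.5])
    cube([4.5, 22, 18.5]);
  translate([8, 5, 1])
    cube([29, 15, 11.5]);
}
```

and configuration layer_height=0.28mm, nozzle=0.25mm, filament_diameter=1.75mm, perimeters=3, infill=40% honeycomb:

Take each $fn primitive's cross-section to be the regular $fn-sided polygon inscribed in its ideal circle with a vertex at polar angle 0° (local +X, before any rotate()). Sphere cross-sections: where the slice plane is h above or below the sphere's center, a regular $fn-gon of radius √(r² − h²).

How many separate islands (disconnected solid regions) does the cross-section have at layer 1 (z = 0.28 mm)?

1

At z = 0.28 mm: the cube (footprint 26×16) is included at this height; the sphere at (0, 5) is absent (|z−center|=7.720 > r=4.5); the cube at (14.5, -1) is absent (z outside [1.5, 20]); the cube at (8, 5) does not reach this height (z outside [1, 12.5]); Combining (union): only the 26×16 cube is present, so the union is just that shape — 1 connected region. Overall, the cross-section is a single solid region. Island count = 1.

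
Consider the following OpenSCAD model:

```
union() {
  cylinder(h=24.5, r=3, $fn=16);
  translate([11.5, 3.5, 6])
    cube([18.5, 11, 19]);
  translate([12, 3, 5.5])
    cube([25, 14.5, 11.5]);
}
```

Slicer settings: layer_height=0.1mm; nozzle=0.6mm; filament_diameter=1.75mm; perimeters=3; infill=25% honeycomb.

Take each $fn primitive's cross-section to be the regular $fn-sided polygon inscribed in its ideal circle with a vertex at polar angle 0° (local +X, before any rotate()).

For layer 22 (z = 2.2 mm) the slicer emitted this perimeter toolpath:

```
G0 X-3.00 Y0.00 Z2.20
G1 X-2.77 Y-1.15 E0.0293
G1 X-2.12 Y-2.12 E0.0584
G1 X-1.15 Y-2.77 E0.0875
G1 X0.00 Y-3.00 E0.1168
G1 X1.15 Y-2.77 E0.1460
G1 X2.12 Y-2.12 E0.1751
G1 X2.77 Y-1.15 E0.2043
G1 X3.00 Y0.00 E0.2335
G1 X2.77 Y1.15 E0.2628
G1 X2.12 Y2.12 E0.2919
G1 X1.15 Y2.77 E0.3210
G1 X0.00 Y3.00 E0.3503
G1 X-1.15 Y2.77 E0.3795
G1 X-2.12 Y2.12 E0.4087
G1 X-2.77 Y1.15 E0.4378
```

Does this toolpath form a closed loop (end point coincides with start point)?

Start point (G0): (-3.00, 0.00). End point (last G1): the path does not return to the start — open.

no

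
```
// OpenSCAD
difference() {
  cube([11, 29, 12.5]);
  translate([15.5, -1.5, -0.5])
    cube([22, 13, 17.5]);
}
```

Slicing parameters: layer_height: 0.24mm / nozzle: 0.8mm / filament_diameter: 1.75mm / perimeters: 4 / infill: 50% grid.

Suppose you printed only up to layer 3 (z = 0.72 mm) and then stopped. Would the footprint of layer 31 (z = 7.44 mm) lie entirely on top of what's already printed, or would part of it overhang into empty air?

entirely on top

Compare the two slices. At z = 0.72: the cube is present — its section is the full 11×29 rectangle (area 319.00 mm²); the cube at (15.5, -1.5) (footprint 22×13) is included at this height (area 286.00 mm²); Subtracting the remaining from the first: starting from the 11×29 cube (319.00 mm²), the 22×13 cube at (15.5, -1.5) misses the remaining region (no effect) — area = 319.00 mm². At z = 7.44: the cube is present — its section is the full 11×29 rectangle (area 319.00 mm²); the cube at (15.5, -1.5) is present — its section is the full 22×13 rectangle (area 286.00 mm²); Subtracting the remaining from the first: starting from the 11×29 cube (319.00 mm²), the 22×13 cube at (15.5, -1.5) misses the remaining region (no effect) — area = 319.00 mm². Checking containment: the cross-section at z = 7.44 is a subset of the cross-section at z = 0.72.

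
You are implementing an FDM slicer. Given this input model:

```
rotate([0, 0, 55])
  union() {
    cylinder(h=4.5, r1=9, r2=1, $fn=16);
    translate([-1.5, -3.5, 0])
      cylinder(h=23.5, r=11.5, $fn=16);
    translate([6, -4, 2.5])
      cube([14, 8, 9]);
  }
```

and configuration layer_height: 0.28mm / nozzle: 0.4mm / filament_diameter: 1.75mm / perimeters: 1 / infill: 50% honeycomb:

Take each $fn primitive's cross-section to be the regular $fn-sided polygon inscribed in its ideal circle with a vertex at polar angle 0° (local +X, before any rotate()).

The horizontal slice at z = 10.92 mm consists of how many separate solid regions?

1

At z = 10.92 mm: the cone is absent (z outside [0, 4.5]); the cylinder at (-1.5, -3.5): section is a regular 16-gon, circumradius r=11.5; the cube at (6, -4) is present — its section is the full 14×8 rectangle; Taking the union: the regions partially overlap (shared area 24.13 mm²), so overlapping operands fuse into one piece — 1 connected region; (rotated 55° about Z; rotation is an isometry so areas/perimeters/island counts are preserved). The result has 1 disconnected region.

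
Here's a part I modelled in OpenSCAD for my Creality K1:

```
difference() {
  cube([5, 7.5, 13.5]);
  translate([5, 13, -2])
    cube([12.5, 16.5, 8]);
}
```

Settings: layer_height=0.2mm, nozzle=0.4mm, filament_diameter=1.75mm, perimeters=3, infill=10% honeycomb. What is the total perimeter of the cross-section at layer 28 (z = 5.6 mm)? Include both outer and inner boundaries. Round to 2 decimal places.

At z = 5.6 mm: the 5×7.5 cube contributes its full rectangle (perimeter 25.00 mm); the cube at (5, 13) (footprint 12.5×16.5) is included at this height (perimeter 58.00 mm); Subtracting the remaining from the first: starting from the 5×7.5 cube, the 12.5×16.5 cube at (5, 13) misses the remaining region (no effect) — boundary = 25.00 mm. Overall, the cross-section is a single solid region. Total boundary length (outer) = 25.00 mm.

25.00 mm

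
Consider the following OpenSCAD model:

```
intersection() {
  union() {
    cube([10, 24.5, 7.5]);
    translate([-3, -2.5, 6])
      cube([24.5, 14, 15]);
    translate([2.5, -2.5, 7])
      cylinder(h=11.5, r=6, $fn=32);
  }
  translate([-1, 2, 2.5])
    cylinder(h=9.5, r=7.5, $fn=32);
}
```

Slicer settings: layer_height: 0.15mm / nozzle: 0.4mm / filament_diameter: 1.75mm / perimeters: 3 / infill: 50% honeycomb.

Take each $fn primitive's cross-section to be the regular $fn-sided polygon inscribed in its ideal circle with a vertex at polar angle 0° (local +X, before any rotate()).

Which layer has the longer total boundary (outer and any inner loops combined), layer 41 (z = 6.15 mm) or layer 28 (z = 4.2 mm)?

Layer 41 (z = 6.15): the cube (footprint 10×24.5) is included at this height (perimeter 69.00 mm); the 24.5×14 cube at (-3, -2.5) contributes its full rectangle (perimeter 77.00 mm); the cylinder at (2.5, -2.5) is absent (z outside [7, 18.5]); Combining (union): the regions partially overlap (shared area 115.00 mm²), so the edge portions inside another operand are dropped and the merged outline is re-measured after clipping — boundary = 103.00 mm; the cylinder at (-1, 2): section is a regular 32-gon, circumradius r=7.5 (perimeter = 2·32·7.500·sin(180°/32) = 47.05 mm); Keeping only the common overlap: the r=7.5 cylinder at (-1, 2) partially overlaps that combined region; clipping to the common part keeps 99.15 mm² — boundary = 38.29 mm. So its perimeter = 38.29 mm. Layer 28 (z = 4.2): the cube (footprint 10×24.5) is included at this height (perimeter 69.00 mm); the cube at (-3, -2.5) is not intersected at this z (z outside [6, 21]); the cylinder at (2.5, -2.5) does not reach this height (z outside [7, 18.5]); Combining (union): only the 10×24.5 cube is present, so the union is just that shape — boundary = 69.00 mm; the cylinder at (-1, 2): section is a regular 32-gon, circumradius r=7.5 (perimeter = 2·32·7.500·sin(180°/32) = 47.05 mm); Taking the intersection: the r=7.5 cylinder at (-1, 2) partially overlaps the result so far; clipping to the common part keeps 49.22 mm² — boundary = 28.38 mm. So its perimeter = 28.38 mm. Layer 41 is larger (38.29 vs 28.38 mm).

layer 41 (z = 6.15 mm)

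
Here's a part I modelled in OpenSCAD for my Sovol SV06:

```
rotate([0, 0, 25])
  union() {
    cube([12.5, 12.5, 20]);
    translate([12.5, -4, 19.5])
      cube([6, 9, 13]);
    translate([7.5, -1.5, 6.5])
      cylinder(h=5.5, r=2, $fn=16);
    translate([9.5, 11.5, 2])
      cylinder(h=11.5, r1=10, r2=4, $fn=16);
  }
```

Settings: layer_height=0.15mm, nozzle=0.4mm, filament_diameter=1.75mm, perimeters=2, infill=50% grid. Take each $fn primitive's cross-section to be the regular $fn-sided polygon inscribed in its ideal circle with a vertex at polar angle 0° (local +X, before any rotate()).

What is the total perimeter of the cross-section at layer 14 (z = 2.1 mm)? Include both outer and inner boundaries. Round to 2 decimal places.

69.71 mm

At z = 2.1 mm: the cube (footprint 12.5×12.5) is included at this height (perimeter 50.00 mm); the cube at (12.5, -4) is not intersected at this z (z outside [19.5, 32.5]); the cylinder at (7.5, -1.5) is absent (z outside [6.5, 12]); the cone at (9.5, 11.5): at t=0.009 of its height the radius interpolates to r₁+(r₂−r₁)t = 9.948, giving a regular 16-gon of that circumradius (perimeter = 2·16·9.948·sin(180°/16) = 62.10 mm); Merging all regions: the regions partially overlap (shared area 116.68 mm²), so the edge portions inside another operand are dropped and the merged outline is re-measured after clipping — boundary = 69.71 mm; (whole slice rotated 25° about Z — lengths, areas and connectivity unchanged). Overall, the cross-section is a single solid region. Total boundary length (outer) = 69.71 mm.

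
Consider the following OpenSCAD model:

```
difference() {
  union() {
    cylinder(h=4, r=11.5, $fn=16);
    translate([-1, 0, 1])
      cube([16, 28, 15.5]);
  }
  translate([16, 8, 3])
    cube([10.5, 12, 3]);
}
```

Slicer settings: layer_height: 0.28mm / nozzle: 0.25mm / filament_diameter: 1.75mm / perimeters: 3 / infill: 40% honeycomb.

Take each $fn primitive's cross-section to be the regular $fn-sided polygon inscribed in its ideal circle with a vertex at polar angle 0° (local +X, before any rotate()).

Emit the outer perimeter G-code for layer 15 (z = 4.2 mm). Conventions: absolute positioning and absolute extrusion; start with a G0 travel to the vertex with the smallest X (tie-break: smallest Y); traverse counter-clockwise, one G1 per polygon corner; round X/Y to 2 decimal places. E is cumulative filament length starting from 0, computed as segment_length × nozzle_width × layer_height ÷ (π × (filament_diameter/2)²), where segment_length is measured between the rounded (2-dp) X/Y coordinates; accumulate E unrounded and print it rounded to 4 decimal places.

At z = 4.2 mm: the cylinder is absent (z outside [0, 4]); the cube at (-1, 0) is present — its section is the full 16×28 rectangle; Combining (union): only the 16×28 cube at (-1, 0) is present, so the union is just that shape — 1 connected region; the cube at (16, 8) (footprint 10.5×12) is included at this height; Taking the first minus the rest: starting from that combined region, the 10.5×12 cube at (16, 8) misses the remaining region (no effect) — 1 connected region. The outline is a single polygon with 4 vertices. Extrusion per mm of travel: 0.25 × 0.28 / (π × 0.875²) = 0.029103. Accumulating E over each segment gives final E = 2.5610.

G0 X-1.00 Y0.00 Z4.20
G1 X15.00 Y0.00 E0.4656
G1 X15.00 Y28.00 E1.2805
G1 X-1.00 Y28.00 E1.7462
G1 X-1.00 Y0.00 E2.5610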